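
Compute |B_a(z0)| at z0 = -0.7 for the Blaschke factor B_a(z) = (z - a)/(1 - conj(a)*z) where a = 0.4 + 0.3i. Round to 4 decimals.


Step 1: Numerator z0 - a = -0.7 - (0.4 + 0.3i) = -1.1 - 0.3i
Step 2: Denominator 1 - conj(a)*z0 = 1 - (0.4 - 0.3i)*(-0.7) = 1.28 - 0.21i
Step 3: |z0 - a|^2 = (-1.1)^2 + (-0.3)^2 = 1.3; |1 - conj(a)*z0|^2 = 1.28^2 + (-0.21)^2 = 1.6825
Step 4: |B_a(-0.7)| = sqrt(1.3 / 1.6825) = sqrt(0.77266)
Step 5: = 0.879

0.879


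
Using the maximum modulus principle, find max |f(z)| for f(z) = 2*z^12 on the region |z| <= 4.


Step 1: On |z| = 4, |f(z)| = 2 * |z|^12 = 2 * 4^12
Step 2: By maximum modulus principle, maximum is on boundary.
Step 3: Maximum = 2 * 16777216 = 33554432

33554432


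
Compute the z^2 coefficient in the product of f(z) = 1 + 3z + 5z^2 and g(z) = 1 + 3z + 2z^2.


Step 1: z^2 term in f*g comes from: (1)*(2z^2) + (3z)*(3z) + (5z^2)*(1)
Step 2: = 2 + 9 + 5
Step 3: = 16

16


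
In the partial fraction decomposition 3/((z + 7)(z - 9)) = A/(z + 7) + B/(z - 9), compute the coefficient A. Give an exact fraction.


Step 1: Multiply both sides by (z + 7) and set z = -7
Step 2: A = 3 / (-7 - 9)
Step 3: A = 3 / (-16)
Step 4: A = -3/16

-3/16


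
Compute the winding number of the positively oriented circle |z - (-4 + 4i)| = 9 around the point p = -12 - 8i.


Step 1: Center c = (-4, 4), radius = 9
Step 2: |p - c|^2 = (-8)^2 + (-12)^2 = 208
Step 3: r^2 = 81
Step 4: |p-c| > r so winding number = 0

0


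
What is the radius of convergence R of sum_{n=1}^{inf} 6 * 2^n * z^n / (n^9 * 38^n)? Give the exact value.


Step 1: General term a_n = 6 * 2^n / (n^9 * 38^n)
Step 2: By the root test, |a_n|^(1/n) = 6^(1/n) * 2 / (n^(9/n) * 38) -> 2/38 as n -> infinity (since 6^(1/n) -> 1 and n^(9/n) -> 1)
Step 3: R = 1/lim|a_n|^(1/n) = 38/2 = 19

19


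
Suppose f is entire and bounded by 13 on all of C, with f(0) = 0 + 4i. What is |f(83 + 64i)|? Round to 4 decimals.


Step 1: By Liouville's theorem, a bounded entire function is constant.
Step 2: f(z) = f(0) = 0 + 4i for all z.
Step 3: |f(w)| = |0 + 4i| = sqrt(0 + 16)
Step 4: = 4.0

4.0


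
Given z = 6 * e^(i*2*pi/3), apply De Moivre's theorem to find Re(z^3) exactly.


Step 1: By De Moivre's theorem, z^3 = 6^3 * e^(i*3*2*pi/3) = 216 * (cos(2*pi) + i*sin(2*pi))
Step 2: |z|^3 = 6^3 = 216
Step 3: Reduce the angle mod 2*pi: 2*pi - 2*pi = 0
Step 4: cos(0) = 1
Step 5: Re(z^3) = 216 * 1 = 216

216


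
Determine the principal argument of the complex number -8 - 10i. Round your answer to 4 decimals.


Step 1: z = -8 - 10i
Step 2: arg(z) = atan2(-10, -8)
Step 3: arg(z) = -2.2455

-2.2455


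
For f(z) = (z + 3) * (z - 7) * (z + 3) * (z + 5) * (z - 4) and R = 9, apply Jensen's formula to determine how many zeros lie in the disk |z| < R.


Jensen's formula: (1/2pi)*integral log|f(Re^it)|dt = log|f(0)| + sum_{|a_k|<R} log(R/|a_k|)
Step 1: f(0) = 3 * (-7) * 3 * 5 * (-4) = 1260
Step 2: log|f(0)| = log|-3| + log|7| + log|-3| + log|-5| + log|4| = 7.1389
Step 3: Zeros inside |z| < 9: -3, 7, -3, -5, 4
Step 4: Jensen sum = log(9/3) + log(9/7) + log(9/3) + log(9/5) + log(9/4) = 3.8473
Step 5: n(R) = number of terms in the Jensen sum = count of zeros inside |z| < 9 = 5

5


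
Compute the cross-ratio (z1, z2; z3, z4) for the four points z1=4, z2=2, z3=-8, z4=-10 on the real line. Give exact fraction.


Step 1: (z1-z3)(z2-z4) = 12 * 12 = 144
Step 2: (z1-z4)(z2-z3) = 14 * 10 = 140
Step 3: Cross-ratio = 144/140 = 36/35

36/35


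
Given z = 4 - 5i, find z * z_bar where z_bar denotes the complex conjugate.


Step 1: conj(z) = 4 + 5i
Step 2: z * conj(z) = 4^2 + (-5)^2
Step 3: = 16 + 25 = 41

41


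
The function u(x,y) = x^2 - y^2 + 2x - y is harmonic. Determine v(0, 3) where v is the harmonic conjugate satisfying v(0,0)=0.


Step 1: v_x = -u_y = 2y + 1
Step 2: v_y = u_x = 2x + 2
Step 3: v = 2xy + x + 2y + C
Step 4: v(0,0) = 0 => C = 0
Step 5: v(0, 3) = 6

6


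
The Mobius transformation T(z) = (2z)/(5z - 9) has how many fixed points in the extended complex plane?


Step 1: Fixed points satisfy T(z) = z
Step 2: 5z^2 - 11z = 0
Step 3: Discriminant = (-11)^2 - 4*5*0 = 121
Step 4: Number of fixed points = 2

2


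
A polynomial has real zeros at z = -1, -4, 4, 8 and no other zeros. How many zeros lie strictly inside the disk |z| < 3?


Step 1: Check each root:
  z = -1: |-1| = 1 < 3
  z = -4: |-4| = 4 >= 3
  z = 4: |4| = 4 >= 3
  z = 8: |8| = 8 >= 3
Step 2: Count = 1

1


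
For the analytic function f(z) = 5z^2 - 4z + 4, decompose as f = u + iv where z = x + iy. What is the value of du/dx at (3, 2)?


Step 1: f(z) = 5(x+iy)^2 - 4(x+iy) + 4
Step 2: u = 5(x^2 - y^2) - 4x + 4
Step 3: u_x = 10x - 4
Step 4: At (3, 2): u_x = 30 - 4 = 26

26


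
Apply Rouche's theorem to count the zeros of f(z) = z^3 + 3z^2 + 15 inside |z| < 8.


Step 1: On |z| = 8 the three terms have sizes |z^3| = 8^3 = 512, |3z^2| = 3*8^2 = 192, |15| = 15
Step 2: The dominant term is g(z) = z^3; let h(z) = 3z^2 + 15 so f = g + h
Step 3: On |z| = 8: |g| = 512 and |h| <= 192 + 15 = 207
Step 4: Since 512 > 207, |h| < |g| on |z| = 8, so by Rouche f has the same number of zeros as g inside |z| < 8
Step 5: g(z) = z^3 has 3 zeros (all at the origin) inside |z| < 8. Answer = 3

3


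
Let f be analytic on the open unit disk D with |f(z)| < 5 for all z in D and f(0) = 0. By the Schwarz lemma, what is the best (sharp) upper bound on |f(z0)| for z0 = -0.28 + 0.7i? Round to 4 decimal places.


Step 1: g = f/5 maps D -> D with g(0) = 0, so by the Schwarz lemma |g(z)| <= |z|, i.e. |f(z)| <= 5|z|; this is sharp (f(z) = 5z).
Step 2: |z0|^2 = (-0.28)^2 + 0.7^2 = 0.5684
Step 3: |z0| = sqrt(0.5684) = 0.753923
Step 4: Best bound = 5 * |z0| = 5 * 0.753923 = 3.7696

3.7696


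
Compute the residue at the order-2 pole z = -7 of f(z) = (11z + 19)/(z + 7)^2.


Step 1: Pole of order 2 at z = -7
Step 2: Res = lim d/dz [(z + 7)^2 * f(z)] as z -> -7
Step 3: (z + 7)^2 * f(z) = 11z + 19
Step 4: d/dz[11z + 19] = 11

11


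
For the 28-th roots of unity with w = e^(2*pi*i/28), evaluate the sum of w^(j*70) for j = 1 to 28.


Step 1: The sum sum_{j=1}^{n} w^(k*j) equals n if n | k, else 0.
Step 2: Here n = 28, k = 70
Step 3: Does n divide k? 28 | 70 -> False
Step 4: Sum = 0

0


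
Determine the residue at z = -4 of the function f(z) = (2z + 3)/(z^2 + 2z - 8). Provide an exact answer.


Step 1: Q(z) = z^2 + 2z - 8 = (z + 4)(z - 2)
Step 2: Q'(z) = 2z + 2
Step 3: Q'(-4) = -6, P(-4) = -5
Step 4: Res = P(-4)/Q'(-4) = -5/(-6) = 5/6

5/6


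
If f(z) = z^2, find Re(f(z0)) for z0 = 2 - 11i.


Step 1: z0 = 2 - 11i
Step 2: z0^2 = 2^2 - (-11)^2 - 44i
Step 3: real part = 4 - 121 = -117

-117


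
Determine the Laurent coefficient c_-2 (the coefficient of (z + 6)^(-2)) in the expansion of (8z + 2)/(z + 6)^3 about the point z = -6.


Step 1: Write the numerator in powers of (z + 6): 8z + 2 = 8(z + 6) + (8*(-6) + 2) = 8(z + 6) - 46
Step 2: Divide by (z + 6)^3: f(z) = -46(z + 6)^(-3) + 8(z + 6)^(-2)
Step 3: This finite sum is the Laurent series of f about z = -6.
Step 4: Coefficient of (z + 6)^(-2) = coefficient of (z + 6) in the re-centred numerator = 8

8


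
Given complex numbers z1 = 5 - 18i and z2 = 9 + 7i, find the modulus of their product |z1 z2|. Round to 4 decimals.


Step 1: |z1| = sqrt(5^2 + (-18)^2) = sqrt(349)
Step 2: |z2| = sqrt(9^2 + 7^2) = sqrt(130)
Step 3: |z1*z2| = |z1|*|z2| = sqrt(349) * sqrt(130) = sqrt(349 * 130) = sqrt(45370)
Step 4: = 213.0023

213.0023


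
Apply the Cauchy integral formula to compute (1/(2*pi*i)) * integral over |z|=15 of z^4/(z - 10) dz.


Step 1: f(z) = z^4, a = 10 is inside |z| = 15
Step 2: By Cauchy integral formula: (1/(2pi*i)) * integral = f(a)
Step 3: f(10) = 10^4 = 10000

10000


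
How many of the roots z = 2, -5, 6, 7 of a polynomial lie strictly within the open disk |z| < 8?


Step 1: Check each root:
  z = 2: |2| = 2 < 8
  z = -5: |-5| = 5 < 8
  z = 6: |6| = 6 < 8
  z = 7: |7| = 7 < 8
Step 2: Count = 4

4


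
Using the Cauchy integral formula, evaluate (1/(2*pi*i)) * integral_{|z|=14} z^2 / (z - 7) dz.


Step 1: f(z) = z^2, a = 7 is inside |z| = 14
Step 2: By Cauchy integral formula: (1/(2pi*i)) * integral = f(a)
Step 3: f(7) = 7^2 = 49

49


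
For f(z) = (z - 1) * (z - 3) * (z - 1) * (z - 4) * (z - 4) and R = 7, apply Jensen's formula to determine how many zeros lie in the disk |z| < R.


Jensen's formula: (1/2pi)*integral log|f(Re^it)|dt = log|f(0)| + sum_{|a_k|<R} log(R/|a_k|)
Step 1: f(0) = (-1) * (-3) * (-1) * (-4) * (-4) = -48
Step 2: log|f(0)| = log|1| + log|3| + log|1| + log|4| + log|4| = 3.8712
Step 3: Zeros inside |z| < 7: 1, 3, 1, 4, 4
Step 4: Jensen sum = log(7/1) + log(7/3) + log(7/1) + log(7/4) + log(7/4) = 5.8583
Step 5: n(R) = number of terms in the Jensen sum = count of zeros inside |z| < 7 = 5

5


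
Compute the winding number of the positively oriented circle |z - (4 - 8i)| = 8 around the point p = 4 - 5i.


Step 1: Center c = (4, -8), radius = 8
Step 2: |p - c|^2 = 0^2 + 3^2 = 9
Step 3: r^2 = 64
Step 4: |p-c| < r so winding number = 1

1


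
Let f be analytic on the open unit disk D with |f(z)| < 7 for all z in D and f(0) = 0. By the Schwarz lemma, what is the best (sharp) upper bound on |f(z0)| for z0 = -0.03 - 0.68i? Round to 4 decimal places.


Step 1: g = f/7 maps D -> D with g(0) = 0, so by the Schwarz lemma |g(z)| <= |z|, i.e. |f(z)| <= 7|z|; this is sharp (f(z) = 7z).
Step 2: |z0|^2 = (-0.03)^2 + (-0.68)^2 = 0.4633
Step 3: |z0| = sqrt(0.4633) = 0.680661
Step 4: Best bound = 7 * |z0| = 7 * 0.680661 = 4.7646

4.7646


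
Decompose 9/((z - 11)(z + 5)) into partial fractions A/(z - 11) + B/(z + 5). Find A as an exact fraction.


Step 1: Multiply both sides by (z - 11) and set z = 11
Step 2: A = 9 / (11 + 5)
Step 3: A = 9 / 16
Step 4: A = 9/16

9/16


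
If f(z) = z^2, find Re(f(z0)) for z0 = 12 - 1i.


Step 1: z0 = 12 - 1i
Step 2: z0^2 = 12^2 - (-1)^2 - 24i
Step 3: real part = 144 - 1 = 143

143


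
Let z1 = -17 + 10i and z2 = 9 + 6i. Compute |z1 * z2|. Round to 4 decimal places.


Step 1: |z1| = sqrt((-17)^2 + 10^2) = sqrt(389)
Step 2: |z2| = sqrt(9^2 + 6^2) = sqrt(117)
Step 3: |z1*z2| = |z1|*|z2| = sqrt(389) * sqrt(117) = sqrt(389 * 117) = sqrt(45513)
Step 4: = 213.3378

213.3378


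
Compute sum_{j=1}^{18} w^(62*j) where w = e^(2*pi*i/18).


Step 1: The sum sum_{j=1}^{n} w^(k*j) equals n if n | k, else 0.
Step 2: Here n = 18, k = 62
Step 3: Does n divide k? 18 | 62 -> False
Step 4: Sum = 0

0


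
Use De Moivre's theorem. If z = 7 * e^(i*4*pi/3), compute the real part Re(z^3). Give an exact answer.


Step 1: By De Moivre's theorem, z^3 = 7^3 * e^(i*3*4*pi/3) = 343 * (cos(4*pi) + i*sin(4*pi))
Step 2: |z|^3 = 7^3 = 343
Step 3: Reduce the angle mod 2*pi: 4*pi - 4*pi = 0
Step 4: cos(0) = 1
Step 5: Re(z^3) = 343 * 1 = 343

343


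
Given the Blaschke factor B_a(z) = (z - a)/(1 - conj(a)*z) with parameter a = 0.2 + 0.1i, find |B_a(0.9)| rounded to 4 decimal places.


Step 1: Numerator z0 - a = 0.9 - (0.2 + 0.1i) = 0.7 - 0.1i
Step 2: Denominator 1 - conj(a)*z0 = 1 - (0.2 - 0.1i)*0.9 = 0.82 + 0.09i
Step 3: |z0 - a|^2 = 0.7^2 + (-0.1)^2 = 0.5; |1 - conj(a)*z0|^2 = 0.82^2 + 0.09^2 = 0.6805
Step 4: |B_a(0.9)| = sqrt(0.5 / 0.6805) = sqrt(0.734754)
Step 5: = 0.8572

0.8572


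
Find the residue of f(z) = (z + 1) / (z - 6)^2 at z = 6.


Step 1: Pole of order 2 at z = 6
Step 2: Res = lim d/dz [(z - 6)^2 * f(z)] as z -> 6
Step 3: (z - 6)^2 * f(z) = z + 1
Step 4: d/dz[z + 1] = 1

1


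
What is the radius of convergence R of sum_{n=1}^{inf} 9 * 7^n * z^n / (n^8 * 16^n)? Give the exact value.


Step 1: General term a_n = 9 * 7^n / (n^8 * 16^n)
Step 2: By the root test, |a_n|^(1/n) = 9^(1/n) * 7 / (n^(8/n) * 16) -> 7/16 as n -> infinity (since 9^(1/n) -> 1 and n^(8/n) -> 1)
Step 3: R = 1/lim|a_n|^(1/n) = 16/7

16/7


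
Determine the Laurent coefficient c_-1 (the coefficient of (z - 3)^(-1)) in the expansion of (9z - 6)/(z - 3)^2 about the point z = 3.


Step 1: Write the numerator in powers of (z - 3): 9z - 6 = 9(z - 3) + (9*3 - 6) = 9(z - 3) + 21
Step 2: Divide by (z - 3)^2: f(z) = 21(z - 3)^(-2) + 9(z - 3)^(-1)
Step 3: This finite sum is the Laurent series of f about z = 3.
Step 4: Coefficient of (z - 3)^(-1) = coefficient of (z - 3) in the re-centred numerator = 9

9


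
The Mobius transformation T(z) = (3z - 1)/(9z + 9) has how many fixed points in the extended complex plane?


Step 1: Fixed points satisfy T(z) = z
Step 2: 9z^2 + 6z + 1 = 0
Step 3: Discriminant = 6^2 - 4*9*1 = 0
Step 4: Number of fixed points = 1

1


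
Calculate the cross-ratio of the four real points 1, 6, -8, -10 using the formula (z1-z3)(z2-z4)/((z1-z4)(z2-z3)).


Step 1: (z1-z3)(z2-z4) = 9 * 16 = 144
Step 2: (z1-z4)(z2-z3) = 11 * 14 = 154
Step 3: Cross-ratio = 144/154 = 72/77

72/77


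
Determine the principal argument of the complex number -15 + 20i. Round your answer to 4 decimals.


Step 1: z = -15 + 20i
Step 2: arg(z) = atan2(20, -15)
Step 3: arg(z) = 2.2143

2.2143


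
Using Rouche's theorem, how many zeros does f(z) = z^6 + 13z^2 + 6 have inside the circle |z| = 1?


Step 1: On |z| = 1 the three terms have sizes |z^6| = 1^6 = 1, |13z^2| = 13*1^2 = 13, |6| = 6
Step 2: The dominant term is g(z) = 13z^2; let h(z) = z^6 + 6 so f = g + h
Step 3: On |z| = 1: |g| = 13 and |h| <= 1 + 6 = 7
Step 4: Since 13 > 7, |h| < |g| on |z| = 1, so by Rouche f has the same number of zeros as g inside |z| < 1
Step 5: g(z) = 13z^2 has 2 zeros (at the origin, multiplicity 2) inside |z| < 1. Answer = 2

2


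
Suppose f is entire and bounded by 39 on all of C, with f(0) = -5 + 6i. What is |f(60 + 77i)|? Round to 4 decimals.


Step 1: By Liouville's theorem, a bounded entire function is constant.
Step 2: f(z) = f(0) = -5 + 6i for all z.
Step 3: |f(w)| = |-5 + 6i| = sqrt(25 + 36)
Step 4: = 7.8102

7.8102


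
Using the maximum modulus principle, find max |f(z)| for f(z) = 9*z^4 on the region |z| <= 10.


Step 1: On |z| = 10, |f(z)| = 9 * |z|^4 = 9 * 10^4
Step 2: By maximum modulus principle, maximum is on boundary.
Step 3: Maximum = 9 * 10000 = 90000

90000


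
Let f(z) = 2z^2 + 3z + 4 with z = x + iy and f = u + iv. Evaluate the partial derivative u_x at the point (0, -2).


Step 1: f(z) = 2(x+iy)^2 + 3(x+iy) + 4
Step 2: u = 2(x^2 - y^2) + 3x + 4
Step 3: u_x = 4x + 3
Step 4: At (0, -2): u_x = 0 + 3 = 3

3


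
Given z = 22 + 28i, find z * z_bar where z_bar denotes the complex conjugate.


Step 1: conj(z) = 22 - 28i
Step 2: z * conj(z) = 22^2 + 28^2
Step 3: = 484 + 784 = 1268

1268


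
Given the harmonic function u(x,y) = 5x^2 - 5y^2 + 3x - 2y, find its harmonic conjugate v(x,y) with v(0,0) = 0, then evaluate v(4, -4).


Step 1: v_x = -u_y = 10y + 2
Step 2: v_y = u_x = 10x + 3
Step 3: v = 10xy + 2x + 3y + C
Step 4: v(0,0) = 0 => C = 0
Step 5: v(4, -4) = -164

-164


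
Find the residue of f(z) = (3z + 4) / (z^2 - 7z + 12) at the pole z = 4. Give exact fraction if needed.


Step 1: Q(z) = z^2 - 7z + 12 = (z - 4)(z - 3)
Step 2: Q'(z) = 2z - 7
Step 3: Q'(4) = 1, P(4) = 16
Step 4: Res = P(4)/Q'(4) = 16/1 = 16

16


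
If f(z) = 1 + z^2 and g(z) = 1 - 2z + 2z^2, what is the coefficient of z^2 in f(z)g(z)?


Step 1: z^2 term in f*g comes from: (1)*(2z^2) + (0)*(-2z) + (z^2)*(1)
Step 2: = 2 + 0 + 1
Step 3: = 3

3


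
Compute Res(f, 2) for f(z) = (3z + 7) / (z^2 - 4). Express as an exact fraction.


Step 1: Q(z) = z^2 - 4 = (z - 2)(z + 2)
Step 2: Q'(z) = 2z
Step 3: Q'(2) = 4, P(2) = 13
Step 4: Res = P(2)/Q'(2) = 13/4 = 13/4

13/4


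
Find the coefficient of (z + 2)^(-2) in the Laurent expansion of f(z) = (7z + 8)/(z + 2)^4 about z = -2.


Step 1: Write the numerator in powers of (z + 2): 7z + 8 = 7(z + 2) + (7*(-2) + 8) = 7(z + 2) - 6
Step 2: Divide by (z + 2)^4: f(z) = -6(z + 2)^(-4) + 7(z + 2)^(-3)
Step 3: This finite sum is the Laurent series of f about z = -2.
Step 4: Only the powers -4 and -3 appear, so the coefficient of (z + 2)^(-2) = 0

0


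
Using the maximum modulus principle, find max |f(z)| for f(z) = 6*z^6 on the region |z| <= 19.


Step 1: On |z| = 19, |f(z)| = 6 * |z|^6 = 6 * 19^6
Step 2: By maximum modulus principle, maximum is on boundary.
Step 3: Maximum = 6 * 47045881 = 282275286

282275286


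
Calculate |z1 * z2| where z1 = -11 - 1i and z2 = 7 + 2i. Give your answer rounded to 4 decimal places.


Step 1: |z1| = sqrt((-11)^2 + (-1)^2) = sqrt(122)
Step 2: |z2| = sqrt(7^2 + 2^2) = sqrt(53)
Step 3: |z1*z2| = |z1|*|z2| = sqrt(122) * sqrt(53) = sqrt(122 * 53) = sqrt(6466)
Step 4: = 80.4114

80.4114


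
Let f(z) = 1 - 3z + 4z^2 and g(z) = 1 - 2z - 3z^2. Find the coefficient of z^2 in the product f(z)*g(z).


Step 1: z^2 term in f*g comes from: (1)*(-3z^2) + (-3z)*(-2z) + (4z^2)*(1)
Step 2: = -3 + 6 + 4
Step 3: = 7

7


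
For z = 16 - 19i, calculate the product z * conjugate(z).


Step 1: conj(z) = 16 + 19i
Step 2: z * conj(z) = 16^2 + (-19)^2
Step 3: = 256 + 361 = 617

617


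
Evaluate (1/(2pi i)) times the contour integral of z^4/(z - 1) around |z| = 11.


Step 1: f(z) = z^4, a = 1 is inside |z| = 11
Step 2: By Cauchy integral formula: (1/(2pi*i)) * integral = f(a)
Step 3: f(1) = 1^4 = 1

1


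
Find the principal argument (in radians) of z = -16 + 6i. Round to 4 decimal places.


Step 1: z = -16 + 6i
Step 2: arg(z) = atan2(6, -16)
Step 3: arg(z) = 2.7828

2.7828


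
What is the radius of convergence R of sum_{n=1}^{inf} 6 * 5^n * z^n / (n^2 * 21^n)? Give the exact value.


Step 1: General term a_n = 6 * 5^n / (n^2 * 21^n)
Step 2: By the root test, |a_n|^(1/n) = 6^(1/n) * 5 / (n^(2/n) * 21) -> 5/21 as n -> infinity (since 6^(1/n) -> 1 and n^(2/n) -> 1)
Step 3: R = 1/lim|a_n|^(1/n) = 21/5

21/5


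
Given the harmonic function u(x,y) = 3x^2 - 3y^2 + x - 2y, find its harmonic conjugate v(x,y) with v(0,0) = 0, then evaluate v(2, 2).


Step 1: v_x = -u_y = 6y + 2
Step 2: v_y = u_x = 6x + 1
Step 3: v = 6xy + 2x + y + C
Step 4: v(0,0) = 0 => C = 0
Step 5: v(2, 2) = 30

30


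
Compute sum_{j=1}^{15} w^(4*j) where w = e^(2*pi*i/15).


Step 1: The sum sum_{j=1}^{n} w^(k*j) equals n if n | k, else 0.
Step 2: Here n = 15, k = 4
Step 3: Does n divide k? 15 | 4 -> False
Step 4: Sum = 0

0


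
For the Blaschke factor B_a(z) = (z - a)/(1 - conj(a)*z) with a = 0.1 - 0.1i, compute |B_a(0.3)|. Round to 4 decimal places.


Step 1: Numerator z0 - a = 0.3 - (0.1 - 0.1i) = 0.2 + 0.1i
Step 2: Denominator 1 - conj(a)*z0 = 1 - (0.1 + 0.1i)*0.3 = 0.97 - 0.03i
Step 3: |z0 - a|^2 = 0.2^2 + 0.1^2 = 0.05; |1 - conj(a)*z0|^2 = 0.97^2 + (-0.03)^2 = 0.9418
Step 4: |B_a(0.3)| = sqrt(0.05 / 0.9418) = sqrt(0.05309)
Step 5: = 0.2304

0.2304


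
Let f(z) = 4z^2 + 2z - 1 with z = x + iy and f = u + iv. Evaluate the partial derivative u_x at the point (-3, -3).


Step 1: f(z) = 4(x+iy)^2 + 2(x+iy) - 1
Step 2: u = 4(x^2 - y^2) + 2x - 1
Step 3: u_x = 8x + 2
Step 4: At (-3, -3): u_x = -24 + 2 = -22

-22


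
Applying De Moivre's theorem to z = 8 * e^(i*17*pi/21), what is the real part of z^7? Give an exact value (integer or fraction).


Step 1: By De Moivre's theorem, z^7 = 8^7 * e^(i*7*17*pi/21) = 2097152 * (cos(17*pi/3) + i*sin(17*pi/3))
Step 2: |z|^7 = 8^7 = 2097152
Step 3: Reduce the angle mod 2*pi: 17*pi/3 - 4*pi = 5*pi/3
Step 4: cos(5*pi/3) = 1/2
Step 5: Re(z^7) = 2097152 * 1/2 = 1048576

1048576


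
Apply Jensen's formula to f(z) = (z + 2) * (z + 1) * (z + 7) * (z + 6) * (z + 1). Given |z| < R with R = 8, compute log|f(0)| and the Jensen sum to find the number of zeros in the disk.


Jensen's formula: (1/2pi)*integral log|f(Re^it)|dt = log|f(0)| + sum_{|a_k|<R} log(R/|a_k|)
Step 1: f(0) = 2 * 1 * 7 * 6 * 1 = 84
Step 2: log|f(0)| = log|-2| + log|-1| + log|-7| + log|-6| + log|-1| = 4.4308
Step 3: Zeros inside |z| < 8: -2, -1, -7, -6, -1
Step 4: Jensen sum = log(8/2) + log(8/1) + log(8/7) + log(8/6) + log(8/1) = 5.9664
Step 5: n(R) = number of terms in the Jensen sum = count of zeros inside |z| < 8 = 5

5


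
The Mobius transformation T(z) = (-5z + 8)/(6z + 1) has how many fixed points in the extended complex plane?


Step 1: Fixed points satisfy T(z) = z
Step 2: 6z^2 + 6z - 8 = 0
Step 3: Discriminant = 6^2 - 4*6*(-8) = 228
Step 4: Number of fixed points = 2

2


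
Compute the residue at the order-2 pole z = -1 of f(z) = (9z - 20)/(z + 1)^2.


Step 1: Pole of order 2 at z = -1
Step 2: Res = lim d/dz [(z + 1)^2 * f(z)] as z -> -1
Step 3: (z + 1)^2 * f(z) = 9z - 20
Step 4: d/dz[9z - 20] = 9

9


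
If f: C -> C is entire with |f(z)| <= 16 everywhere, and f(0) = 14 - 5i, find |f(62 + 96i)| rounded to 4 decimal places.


Step 1: By Liouville's theorem, a bounded entire function is constant.
Step 2: f(z) = f(0) = 14 - 5i for all z.
Step 3: |f(w)| = |14 - 5i| = sqrt(196 + 25)
Step 4: = 14.8661

14.8661


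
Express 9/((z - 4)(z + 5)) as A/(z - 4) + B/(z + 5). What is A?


Step 1: Multiply both sides by (z - 4) and set z = 4
Step 2: A = 9 / (4 + 5)
Step 3: A = 9 / 9
Step 4: A = 1

1


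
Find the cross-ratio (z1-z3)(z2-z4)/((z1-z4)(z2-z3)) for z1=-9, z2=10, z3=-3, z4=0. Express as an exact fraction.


Step 1: (z1-z3)(z2-z4) = (-6) * 10 = -60
Step 2: (z1-z4)(z2-z3) = (-9) * 13 = -117
Step 3: Cross-ratio = 60/117 = 20/39

20/39


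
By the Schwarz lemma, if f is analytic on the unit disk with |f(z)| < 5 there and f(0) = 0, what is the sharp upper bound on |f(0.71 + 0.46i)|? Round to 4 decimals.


Step 1: g = f/5 maps D -> D with g(0) = 0, so by the Schwarz lemma |g(z)| <= |z|, i.e. |f(z)| <= 5|z|; this is sharp (f(z) = 5z).
Step 2: |z0|^2 = 0.71^2 + 0.46^2 = 0.7157
Step 3: |z0| = sqrt(0.7157) = 0.845991
Step 4: Best bound = 5 * |z0| = 5 * 0.845991 = 4.23

4.23


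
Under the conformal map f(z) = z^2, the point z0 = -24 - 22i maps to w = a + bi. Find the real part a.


Step 1: z0 = -24 - 22i
Step 2: z0^2 = (-24)^2 - (-22)^2 + 1056i
Step 3: real part = 576 - 484 = 92

92


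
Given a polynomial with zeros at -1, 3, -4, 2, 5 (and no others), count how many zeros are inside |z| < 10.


Step 1: Check each root:
  z = -1: |-1| = 1 < 10
  z = 3: |3| = 3 < 10
  z = -4: |-4| = 4 < 10
  z = 2: |2| = 2 < 10
  z = 5: |5| = 5 < 10
Step 2: Count = 5

5


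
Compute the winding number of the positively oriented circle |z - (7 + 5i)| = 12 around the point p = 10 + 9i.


Step 1: Center c = (7, 5), radius = 12
Step 2: |p - c|^2 = 3^2 + 4^2 = 25
Step 3: r^2 = 144
Step 4: |p-c| < r so winding number = 1

1


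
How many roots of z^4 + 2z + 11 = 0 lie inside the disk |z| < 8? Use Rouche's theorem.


Step 1: On |z| = 8 the three terms have sizes |z^4| = 8^4 = 4096, |2z| = 2*8 = 16, |11| = 11
Step 2: The dominant term is g(z) = z^4; let h(z) = 2z + 11 so f = g + h
Step 3: On |z| = 8: |g| = 4096 and |h| <= 16 + 11 = 27
Step 4: Since 4096 > 27, |h| < |g| on |z| = 8, so by Rouche f has the same number of zeros as g inside |z| < 8
Step 5: g(z) = z^4 has 4 zeros (all at the origin) inside |z| < 8. Answer = 4

4


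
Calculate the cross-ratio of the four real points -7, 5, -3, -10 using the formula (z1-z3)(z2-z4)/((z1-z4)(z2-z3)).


Step 1: (z1-z3)(z2-z4) = (-4) * 15 = -60
Step 2: (z1-z4)(z2-z3) = 3 * 8 = 24
Step 3: Cross-ratio = -60/24 = -5/2

-5/2


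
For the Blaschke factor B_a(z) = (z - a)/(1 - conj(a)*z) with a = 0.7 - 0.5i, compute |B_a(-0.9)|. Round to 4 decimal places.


Step 1: Numerator z0 - a = -0.9 - (0.7 - 0.5i) = -1.6 + 0.5i
Step 2: Denominator 1 - conj(a)*z0 = 1 - (0.7 + 0.5i)*(-0.9) = 1.63 + 0.45i
Step 3: |z0 - a|^2 = (-1.6)^2 + 0.5^2 = 2.81; |1 - conj(a)*z0|^2 = 1.63^2 + 0.45^2 = 2.8594
Step 4: |B_a(-0.9)| = sqrt(2.81 / 2.8594) = sqrt(0.982724)
Step 5: = 0.9913

0.9913


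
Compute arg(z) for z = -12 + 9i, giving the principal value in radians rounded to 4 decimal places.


Step 1: z = -12 + 9i
Step 2: arg(z) = atan2(9, -12)
Step 3: arg(z) = 2.4981

2.4981


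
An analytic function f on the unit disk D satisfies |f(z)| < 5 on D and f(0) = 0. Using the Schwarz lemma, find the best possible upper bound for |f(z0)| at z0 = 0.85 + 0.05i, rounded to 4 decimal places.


Step 1: g = f/5 maps D -> D with g(0) = 0, so by the Schwarz lemma |g(z)| <= |z|, i.e. |f(z)| <= 5|z|; this is sharp (f(z) = 5z).
Step 2: |z0|^2 = 0.85^2 + 0.05^2 = 0.725
Step 3: |z0| = sqrt(0.725) = 0.851469
Step 4: Best bound = 5 * |z0| = 5 * 0.851469 = 4.2573

4.2573


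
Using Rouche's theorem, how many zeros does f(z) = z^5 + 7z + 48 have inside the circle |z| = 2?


Step 1: On |z| = 2 the three terms have sizes |z^5| = 2^5 = 32, |7z| = 7*2 = 14, |48| = 48
Step 2: The dominant term is g(z) = 48; let h(z) = z^5 + 7z so f = g + h
Step 3: On |z| = 2: |g| = 48 and |h| <= 32 + 14 = 46
Step 4: Since 48 > 46, |h| < |g| on |z| = 2, so by Rouche f has the same number of zeros as g inside |z| < 2
Step 5: g(z) = 48 is a nonzero constant with no zeros inside |z| < 2. Answer = 0

0


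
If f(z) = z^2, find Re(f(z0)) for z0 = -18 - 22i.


Step 1: z0 = -18 - 22i
Step 2: z0^2 = (-18)^2 - (-22)^2 + 792i
Step 3: real part = 324 - 484 = -160

-160


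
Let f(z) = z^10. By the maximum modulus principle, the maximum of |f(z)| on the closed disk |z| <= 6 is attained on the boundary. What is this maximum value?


Step 1: On |z| = 6, |f(z)| = |z|^10 = 6^10
Step 2: By maximum modulus principle, maximum is on boundary.
Step 3: Maximum = 60466176 = 60466176

60466176


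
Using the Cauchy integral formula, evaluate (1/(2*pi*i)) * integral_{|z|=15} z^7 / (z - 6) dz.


Step 1: f(z) = z^7, a = 6 is inside |z| = 15
Step 2: By Cauchy integral formula: (1/(2pi*i)) * integral = f(a)
Step 3: f(6) = 6^7 = 279936

279936


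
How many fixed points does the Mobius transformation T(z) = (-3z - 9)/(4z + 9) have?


Step 1: Fixed points satisfy T(z) = z
Step 2: 4z^2 + 12z + 9 = 0
Step 3: Discriminant = 12^2 - 4*4*9 = 0
Step 4: Number of fixed points = 1

1


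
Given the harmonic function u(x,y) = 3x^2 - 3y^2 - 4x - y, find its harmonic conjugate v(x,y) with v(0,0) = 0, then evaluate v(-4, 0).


Step 1: v_x = -u_y = 6y + 1
Step 2: v_y = u_x = 6x - 4
Step 3: v = 6xy + x - 4y + C
Step 4: v(0,0) = 0 => C = 0
Step 5: v(-4, 0) = -4

-4


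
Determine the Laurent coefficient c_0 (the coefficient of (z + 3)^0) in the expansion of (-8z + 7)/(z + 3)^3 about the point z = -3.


Step 1: Write the numerator in powers of (z + 3): -8z + 7 = -8(z + 3) + (-8*(-3) + 7) = -8(z + 3) + 31
Step 2: Divide by (z + 3)^3: f(z) = 31(z + 3)^(-3) - 8(z + 3)^(-2)
Step 3: This finite sum is the Laurent series of f about z = -3.
Step 4: Only the powers -3 and -2 appear, so the coefficient of (z + 3)^0 = 0

0


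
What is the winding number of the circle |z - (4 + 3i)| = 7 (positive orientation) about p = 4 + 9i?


Step 1: Center c = (4, 3), radius = 7
Step 2: |p - c|^2 = 0^2 + 6^2 = 36
Step 3: r^2 = 49
Step 4: |p-c| < r so winding number = 1

1


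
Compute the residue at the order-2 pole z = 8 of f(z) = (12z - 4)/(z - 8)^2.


Step 1: Pole of order 2 at z = 8
Step 2: Res = lim d/dz [(z - 8)^2 * f(z)] as z -> 8
Step 3: (z - 8)^2 * f(z) = 12z - 4
Step 4: d/dz[12z - 4] = 12

12


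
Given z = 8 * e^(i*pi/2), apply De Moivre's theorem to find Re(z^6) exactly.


Step 1: By De Moivre's theorem, z^6 = 8^6 * e^(i*6*pi/2) = 262144 * (cos(3*pi) + i*sin(3*pi))
Step 2: |z|^6 = 8^6 = 262144
Step 3: Reduce the angle mod 2*pi: 3*pi - 2*pi = pi
Step 4: cos(pi) = -1
Step 5: Re(z^6) = 262144 * (-1) = -262144

-262144


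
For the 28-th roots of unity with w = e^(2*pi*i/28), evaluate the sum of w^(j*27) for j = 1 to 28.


Step 1: The sum sum_{j=1}^{n} w^(k*j) equals n if n | k, else 0.
Step 2: Here n = 28, k = 27
Step 3: Does n divide k? 28 | 27 -> False
Step 4: Sum = 0

0


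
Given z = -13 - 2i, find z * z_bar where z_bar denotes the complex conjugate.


Step 1: conj(z) = -13 + 2i
Step 2: z * conj(z) = (-13)^2 + (-2)^2
Step 3: = 169 + 4 = 173

173


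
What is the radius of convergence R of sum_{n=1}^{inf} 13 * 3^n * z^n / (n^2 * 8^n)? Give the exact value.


Step 1: General term a_n = 13 * 3^n / (n^2 * 8^n)
Step 2: By the root test, |a_n|^(1/n) = 13^(1/n) * 3 / (n^(2/n) * 8) -> 3/8 as n -> infinity (since 13^(1/n) -> 1 and n^(2/n) -> 1)
Step 3: R = 1/lim|a_n|^(1/n) = 8/3

8/3


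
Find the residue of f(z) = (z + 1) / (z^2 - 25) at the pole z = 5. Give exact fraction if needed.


Step 1: Q(z) = z^2 - 25 = (z - 5)(z + 5)
Step 2: Q'(z) = 2z
Step 3: Q'(5) = 10, P(5) = 6
Step 4: Res = P(5)/Q'(5) = 6/10 = 3/5

3/5


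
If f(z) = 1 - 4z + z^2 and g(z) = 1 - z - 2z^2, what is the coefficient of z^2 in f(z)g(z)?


Step 1: z^2 term in f*g comes from: (1)*(-2z^2) + (-4z)*(-z) + (z^2)*(1)
Step 2: = -2 + 4 + 1
Step 3: = 3

3


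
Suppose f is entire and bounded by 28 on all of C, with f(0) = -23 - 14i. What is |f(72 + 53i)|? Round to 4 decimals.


Step 1: By Liouville's theorem, a bounded entire function is constant.
Step 2: f(z) = f(0) = -23 - 14i for all z.
Step 3: |f(w)| = |-23 - 14i| = sqrt(529 + 196)
Step 4: = 26.9258

26.9258


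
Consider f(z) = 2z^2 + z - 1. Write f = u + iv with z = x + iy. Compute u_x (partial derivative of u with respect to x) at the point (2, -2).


Step 1: f(z) = 2(x+iy)^2 + (x+iy) - 1
Step 2: u = 2(x^2 - y^2) + x - 1
Step 3: u_x = 4x + 1
Step 4: At (2, -2): u_x = 8 + 1 = 9

9


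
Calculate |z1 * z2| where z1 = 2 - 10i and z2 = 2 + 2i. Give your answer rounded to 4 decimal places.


Step 1: |z1| = sqrt(2^2 + (-10)^2) = sqrt(104)
Step 2: |z2| = sqrt(2^2 + 2^2) = sqrt(8)
Step 3: |z1*z2| = |z1|*|z2| = sqrt(104) * sqrt(8) = sqrt(104 * 8) = sqrt(832)
Step 4: = 28.8444

28.8444


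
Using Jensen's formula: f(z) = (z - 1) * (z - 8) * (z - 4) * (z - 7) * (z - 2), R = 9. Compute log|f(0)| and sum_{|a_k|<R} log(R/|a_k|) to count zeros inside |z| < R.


Jensen's formula: (1/2pi)*integral log|f(Re^it)|dt = log|f(0)| + sum_{|a_k|<R} log(R/|a_k|)
Step 1: f(0) = (-1) * (-8) * (-4) * (-7) * (-2) = -448
Step 2: log|f(0)| = log|1| + log|8| + log|4| + log|7| + log|2| = 6.1048
Step 3: Zeros inside |z| < 9: 1, 8, 4, 7, 2
Step 4: Jensen sum = log(9/1) + log(9/8) + log(9/4) + log(9/7) + log(9/2) = 4.8813
Step 5: n(R) = number of terms in the Jensen sum = count of zeros inside |z| < 9 = 5

5


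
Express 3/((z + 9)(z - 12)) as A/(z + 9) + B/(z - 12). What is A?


Step 1: Multiply both sides by (z + 9) and set z = -9
Step 2: A = 3 / (-9 - 12)
Step 3: A = 3 / (-21)
Step 4: A = -1/7

-1/7


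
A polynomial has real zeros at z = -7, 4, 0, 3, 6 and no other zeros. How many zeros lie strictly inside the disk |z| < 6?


Step 1: Check each root:
  z = -7: |-7| = 7 >= 6
  z = 4: |4| = 4 < 6
  z = 0: |0| = 0 < 6
  z = 3: |3| = 3 < 6
  z = 6: |6| = 6 >= 6
Step 2: Count = 3

3


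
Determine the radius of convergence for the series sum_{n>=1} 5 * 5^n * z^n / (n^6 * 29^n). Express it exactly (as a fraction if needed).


Step 1: General term a_n = 5 * 5^n / (n^6 * 29^n)
Step 2: By the root test, |a_n|^(1/n) = 5^(1/n) * 5 / (n^(6/n) * 29) -> 5/29 as n -> infinity (since 5^(1/n) -> 1 and n^(6/n) -> 1)
Step 3: R = 1/lim|a_n|^(1/n) = 29/5

29/5


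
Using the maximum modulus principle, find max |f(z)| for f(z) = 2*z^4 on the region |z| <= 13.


Step 1: On |z| = 13, |f(z)| = 2 * |z|^4 = 2 * 13^4
Step 2: By maximum modulus principle, maximum is on boundary.
Step 3: Maximum = 2 * 28561 = 57122

57122


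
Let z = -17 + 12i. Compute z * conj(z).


Step 1: conj(z) = -17 - 12i
Step 2: z * conj(z) = (-17)^2 + 12^2
Step 3: = 289 + 144 = 433

433


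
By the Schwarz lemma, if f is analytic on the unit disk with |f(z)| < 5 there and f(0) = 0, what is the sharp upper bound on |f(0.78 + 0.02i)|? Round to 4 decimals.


Step 1: g = f/5 maps D -> D with g(0) = 0, so by the Schwarz lemma |g(z)| <= |z|, i.e. |f(z)| <= 5|z|; this is sharp (f(z) = 5z).
Step 2: |z0|^2 = 0.78^2 + 0.02^2 = 0.6088
Step 3: |z0| = sqrt(0.6088) = 0.780256
Step 4: Best bound = 5 * |z0| = 5 * 0.780256 = 3.9013

3.9013


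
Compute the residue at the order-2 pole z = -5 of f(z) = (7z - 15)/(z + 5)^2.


Step 1: Pole of order 2 at z = -5
Step 2: Res = lim d/dz [(z + 5)^2 * f(z)] as z -> -5
Step 3: (z + 5)^2 * f(z) = 7z - 15
Step 4: d/dz[7z - 15] = 7

7


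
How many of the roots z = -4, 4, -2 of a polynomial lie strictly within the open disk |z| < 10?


Step 1: Check each root:
  z = -4: |-4| = 4 < 10
  z = 4: |4| = 4 < 10
  z = -2: |-2| = 2 < 10
Step 2: Count = 3

3


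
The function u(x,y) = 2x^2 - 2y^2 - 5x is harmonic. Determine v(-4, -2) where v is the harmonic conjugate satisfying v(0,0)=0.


Step 1: v_x = -u_y = 4y + 0
Step 2: v_y = u_x = 4x - 5
Step 3: v = 4xy - 5y + C
Step 4: v(0,0) = 0 => C = 0
Step 5: v(-4, -2) = 42

42


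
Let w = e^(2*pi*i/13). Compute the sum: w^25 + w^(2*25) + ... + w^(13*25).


Step 1: The sum sum_{j=1}^{n} w^(k*j) equals n if n | k, else 0.
Step 2: Here n = 13, k = 25
Step 3: Does n divide k? 13 | 25 -> False
Step 4: Sum = 0

0


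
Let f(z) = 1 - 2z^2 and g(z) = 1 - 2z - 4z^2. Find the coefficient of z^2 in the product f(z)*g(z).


Step 1: z^2 term in f*g comes from: (1)*(-4z^2) + (0)*(-2z) + (-2z^2)*(1)
Step 2: = -4 + 0 - 2
Step 3: = -6

-6


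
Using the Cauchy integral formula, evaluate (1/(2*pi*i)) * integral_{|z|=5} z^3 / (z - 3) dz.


Step 1: f(z) = z^3, a = 3 is inside |z| = 5
Step 2: By Cauchy integral formula: (1/(2pi*i)) * integral = f(a)
Step 3: f(3) = 3^3 = 27

27


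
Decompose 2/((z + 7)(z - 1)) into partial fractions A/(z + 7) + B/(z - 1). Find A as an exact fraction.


Step 1: Multiply both sides by (z + 7) and set z = -7
Step 2: A = 2 / (-7 - 1)
Step 3: A = 2 / (-8)
Step 4: A = -1/4

-1/4


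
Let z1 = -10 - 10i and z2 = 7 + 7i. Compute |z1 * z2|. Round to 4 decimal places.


Step 1: |z1| = sqrt((-10)^2 + (-10)^2) = sqrt(200)
Step 2: |z2| = sqrt(7^2 + 7^2) = sqrt(98)
Step 3: |z1*z2| = |z1|*|z2| = sqrt(200) * sqrt(98) = sqrt(200 * 98) = sqrt(19600)
Step 4: = 140.0

140.0


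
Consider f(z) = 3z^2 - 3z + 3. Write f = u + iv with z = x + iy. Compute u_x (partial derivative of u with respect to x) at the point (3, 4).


Step 1: f(z) = 3(x+iy)^2 - 3(x+iy) + 3
Step 2: u = 3(x^2 - y^2) - 3x + 3
Step 3: u_x = 6x - 3
Step 4: At (3, 4): u_x = 18 - 3 = 15

15


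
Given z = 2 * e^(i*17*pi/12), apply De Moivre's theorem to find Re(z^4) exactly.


Step 1: By De Moivre's theorem, z^4 = 2^4 * e^(i*4*17*pi/12) = 16 * (cos(17*pi/3) + i*sin(17*pi/3))
Step 2: |z|^4 = 2^4 = 16
Step 3: Reduce the angle mod 2*pi: 17*pi/3 - 4*pi = 5*pi/3
Step 4: cos(5*pi/3) = 1/2
Step 5: Re(z^4) = 16 * 1/2 = 8

8


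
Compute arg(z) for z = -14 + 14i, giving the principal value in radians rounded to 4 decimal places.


Step 1: z = -14 + 14i
Step 2: arg(z) = atan2(14, -14)
Step 3: arg(z) = 2.3562

2.3562


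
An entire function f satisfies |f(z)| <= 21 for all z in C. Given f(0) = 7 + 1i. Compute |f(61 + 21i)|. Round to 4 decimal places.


Step 1: By Liouville's theorem, a bounded entire function is constant.
Step 2: f(z) = f(0) = 7 + 1i for all z.
Step 3: |f(w)| = |7 + 1i| = sqrt(49 + 1)
Step 4: = 7.0711

7.0711


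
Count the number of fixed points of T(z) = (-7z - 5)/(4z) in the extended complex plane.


Step 1: Fixed points satisfy T(z) = z
Step 2: 4z^2 + 7z + 5 = 0
Step 3: Discriminant = 7^2 - 4*4*5 = -31
Step 4: Number of fixed points = 2

2


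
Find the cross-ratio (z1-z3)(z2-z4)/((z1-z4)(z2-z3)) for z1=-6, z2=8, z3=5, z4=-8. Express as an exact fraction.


Step 1: (z1-z3)(z2-z4) = (-11) * 16 = -176
Step 2: (z1-z4)(z2-z3) = 2 * 3 = 6
Step 3: Cross-ratio = -176/6 = -88/3

-88/3


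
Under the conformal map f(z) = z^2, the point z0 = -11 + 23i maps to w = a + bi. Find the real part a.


Step 1: z0 = -11 + 23i
Step 2: z0^2 = (-11)^2 - 23^2 - 506i
Step 3: real part = 121 - 529 = -408

-408


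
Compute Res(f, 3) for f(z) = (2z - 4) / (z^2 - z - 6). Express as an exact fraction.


Step 1: Q(z) = z^2 - z - 6 = (z - 3)(z + 2)
Step 2: Q'(z) = 2z - 1
Step 3: Q'(3) = 5, P(3) = 2
Step 4: Res = P(3)/Q'(3) = 2/5 = 2/5

2/5


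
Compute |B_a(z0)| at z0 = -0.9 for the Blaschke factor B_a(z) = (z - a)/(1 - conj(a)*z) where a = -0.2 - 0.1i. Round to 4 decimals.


Step 1: Numerator z0 - a = -0.9 - (-0.2 - 0.1i) = -0.7 + 0.1i
Step 2: Denominator 1 - conj(a)*z0 = 1 - (-0.2 + 0.1i)*(-0.9) = 0.82 + 0.09i
Step 3: |z0 - a|^2 = (-0.7)^2 + 0.1^2 = 0.5; |1 - conj(a)*z0|^2 = 0.82^2 + 0.09^2 = 0.6805
Step 4: |B_a(-0.9)| = sqrt(0.5 / 0.6805) = sqrt(0.734754)
Step 5: = 0.8572

0.8572


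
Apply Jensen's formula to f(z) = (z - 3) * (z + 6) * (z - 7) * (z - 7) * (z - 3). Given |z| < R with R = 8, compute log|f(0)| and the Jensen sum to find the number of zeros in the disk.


Jensen's formula: (1/2pi)*integral log|f(Re^it)|dt = log|f(0)| + sum_{|a_k|<R} log(R/|a_k|)
Step 1: f(0) = (-3) * 6 * (-7) * (-7) * (-3) = 2646
Step 2: log|f(0)| = log|3| + log|-6| + log|7| + log|7| + log|3| = 7.8808
Step 3: Zeros inside |z| < 8: 3, -6, 7, 7, 3
Step 4: Jensen sum = log(8/3) + log(8/6) + log(8/7) + log(8/7) + log(8/3) = 2.5164
Step 5: n(R) = number of terms in the Jensen sum = count of zeros inside |z| < 8 = 5

5


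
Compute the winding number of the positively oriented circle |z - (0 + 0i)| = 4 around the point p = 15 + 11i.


Step 1: Center c = (0, 0), radius = 4
Step 2: |p - c|^2 = 15^2 + 11^2 = 346
Step 3: r^2 = 16
Step 4: |p-c| > r so winding number = 0

0


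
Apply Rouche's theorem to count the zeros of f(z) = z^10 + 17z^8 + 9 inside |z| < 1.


Step 1: On |z| = 1 the three terms have sizes |z^10| = 1^10 = 1, |17z^8| = 17*1^8 = 17, |9| = 9
Step 2: The dominant term is g(z) = 17z^8; let h(z) = z^10 + 9 so f = g + h
Step 3: On |z| = 1: |g| = 17 and |h| <= 1 + 9 = 10
Step 4: Since 17 > 10, |h| < |g| on |z| = 1, so by Rouche f has the same number of zeros as g inside |z| < 1
Step 5: g(z) = 17z^8 has 8 zeros (at the origin, multiplicity 8) inside |z| < 1. Answer = 8

8


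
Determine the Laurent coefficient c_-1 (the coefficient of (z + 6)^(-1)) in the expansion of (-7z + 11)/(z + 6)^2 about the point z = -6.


Step 1: Write the numerator in powers of (z + 6): -7z + 11 = -7(z + 6) + (-7*(-6) + 11) = -7(z + 6) + 53
Step 2: Divide by (z + 6)^2: f(z) = 53(z + 6)^(-2) - 7(z + 6)^(-1)
Step 3: This finite sum is the Laurent series of f about z = -6.
Step 4: Coefficient of (z + 6)^(-1) = coefficient of (z + 6) in the re-centred numerator = -7

-7


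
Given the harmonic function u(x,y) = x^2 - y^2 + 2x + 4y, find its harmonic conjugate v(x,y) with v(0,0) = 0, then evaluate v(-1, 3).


Step 1: v_x = -u_y = 2y - 4
Step 2: v_y = u_x = 2x + 2
Step 3: v = 2xy - 4x + 2y + C
Step 4: v(0,0) = 0 => C = 0
Step 5: v(-1, 3) = 4

4


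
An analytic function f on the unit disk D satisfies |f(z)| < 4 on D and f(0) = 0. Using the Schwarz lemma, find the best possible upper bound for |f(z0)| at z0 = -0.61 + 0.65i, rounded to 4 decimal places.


Step 1: g = f/4 maps D -> D with g(0) = 0, so by the Schwarz lemma |g(z)| <= |z|, i.e. |f(z)| <= 4|z|; this is sharp (f(z) = 4z).
Step 2: |z0|^2 = (-0.61)^2 + 0.65^2 = 0.7946
Step 3: |z0| = sqrt(0.7946) = 0.891403
Step 4: Best bound = 4 * |z0| = 4 * 0.891403 = 3.5656

3.5656


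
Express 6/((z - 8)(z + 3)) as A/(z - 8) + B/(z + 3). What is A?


Step 1: Multiply both sides by (z - 8) and set z = 8
Step 2: A = 6 / (8 + 3)
Step 3: A = 6 / 11
Step 4: A = 6/11

6/11


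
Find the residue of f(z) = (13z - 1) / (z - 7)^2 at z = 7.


Step 1: Pole of order 2 at z = 7
Step 2: Res = lim d/dz [(z - 7)^2 * f(z)] as z -> 7
Step 3: (z - 7)^2 * f(z) = 13z - 1
Step 4: d/dz[13z - 1] = 13

13


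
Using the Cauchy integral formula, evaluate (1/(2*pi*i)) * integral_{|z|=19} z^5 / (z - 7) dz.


Step 1: f(z) = z^5, a = 7 is inside |z| = 19
Step 2: By Cauchy integral formula: (1/(2pi*i)) * integral = f(a)
Step 3: f(7) = 7^5 = 16807

16807


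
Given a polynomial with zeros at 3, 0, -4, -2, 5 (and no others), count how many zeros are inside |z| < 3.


Step 1: Check each root:
  z = 3: |3| = 3 >= 3
  z = 0: |0| = 0 < 3
  z = -4: |-4| = 4 >= 3
  z = -2: |-2| = 2 < 3
  z = 5: |5| = 5 >= 3
Step 2: Count = 2

2
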